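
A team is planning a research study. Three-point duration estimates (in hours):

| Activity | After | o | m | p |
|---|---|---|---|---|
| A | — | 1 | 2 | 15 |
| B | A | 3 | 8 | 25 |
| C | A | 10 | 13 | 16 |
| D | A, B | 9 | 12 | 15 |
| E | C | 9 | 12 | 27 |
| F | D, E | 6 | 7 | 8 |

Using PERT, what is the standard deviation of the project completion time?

te_A = (1 + 4·2 + 15)/6 = 24/6 = 4; σ²_A = ((15−1)/6)² = 5.444
te_B = (3 + 4·8 + 25)/6 = 60/6 = 10; σ²_B = ((25−3)/6)² = 13.444
te_C = (10 + 4·13 + 16)/6 = 78/6 = 13; σ²_C = ((16−10)/6)² = 1.000
te_D = (9 + 4·12 + 15)/6 = 72/6 = 12; σ²_D = ((15−9)/6)² = 1.000
te_E = (9 + 4·12 + 27)/6 = 84/6 = 14; σ²_E = ((27−9)/6)² = 9.000
te_F = (6 + 4·7 + 8)/6 = 42/6 = 7; σ²_F = ((8−6)/6)² = 0.111

Forward pass:
ES_A = 0; EF_A = 4
ES_B = 4; EF_B = 4+10 = 14
ES_C = 4; EF_C = 4+13 = 17
ES_D = max(EF_A=4, EF_B=14) = 14; EF_D = 14+12 = 26
ES_E = 17; EF_E = 17+14 = 31
ES_F = max(EF_D=26, EF_E=31) = 31; EF_F = 31+7 = 38
Expected project duration μ = 38 hours. Critical path: A → C → E → F.

Variance along critical path = 5.444 + 1.000 + 9.000 + 0.111 = 15.556
σ = √15.556 = 3.944 hours

3.94 hours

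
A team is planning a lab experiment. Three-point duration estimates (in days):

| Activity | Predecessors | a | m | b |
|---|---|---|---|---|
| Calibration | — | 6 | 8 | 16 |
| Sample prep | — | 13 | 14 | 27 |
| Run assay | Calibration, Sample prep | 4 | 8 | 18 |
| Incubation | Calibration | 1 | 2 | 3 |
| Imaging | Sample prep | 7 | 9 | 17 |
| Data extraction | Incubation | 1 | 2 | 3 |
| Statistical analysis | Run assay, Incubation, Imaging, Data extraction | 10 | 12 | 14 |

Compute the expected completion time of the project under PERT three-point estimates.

38 days

te_Calibration = (6 + 4·8 + 16)/6 = 54/6 = 9
te_Sample prep = (13 + 4·14 + 27)/6 = 96/6 = 16
te_Run assay = (4 + 4·8 + 18)/6 = 54/6 = 9
te_Incubation = (1 + 4·2 + 3)/6 = 12/6 = 2
te_Imaging = (7 + 4·9 + 17)/6 = 60/6 = 10
te_Data extraction = (1 + 4·2 + 3)/6 = 12/6 = 2
te_Statistical analysis = (10 + 4·12 + 14)/6 = 72/6 = 12

Forward pass:
ES_Calibration = 0; EF_Calibration = 9
ES_Sample prep = 0; EF_Sample prep = 16
ES_Run assay = max(EF_Calibration=9, EF_Sample prep=16) = 16; EF_Run assay = 16+9 = 25
ES_Incubation = 9; EF_Incubation = 9+2 = 11
ES_Imaging = 16; EF_Imaging = 16+10 = 26
ES_Data extraction = 11; EF_Data extraction = 11+2 = 13
ES_Statistical analysis = max(EF_Run assay=25, EF_Incubation=11, EF_Imaging=26, EF_Data extraction=13) = 26; EF_Statistical analysis = 26+12 = 38
Expected project duration μ = 38 days. Critical path: Sample prep → Imaging → Statistical analysis.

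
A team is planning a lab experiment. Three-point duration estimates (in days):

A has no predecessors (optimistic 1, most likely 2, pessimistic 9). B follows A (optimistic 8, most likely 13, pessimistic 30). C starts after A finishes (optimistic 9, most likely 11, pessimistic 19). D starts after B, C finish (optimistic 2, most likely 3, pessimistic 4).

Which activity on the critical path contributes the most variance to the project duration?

B

te_A = (1 + 4·2 + 9)/6 = 18/6 = 3; σ²_A = ((9−1)/6)² = 1.778
te_B = (8 + 4·13 + 30)/6 = 90/6 = 15; σ²_B = ((30−8)/6)² = 13.444
te_C = (9 + 4·11 + 19)/6 = 72/6 = 12; σ²_C = ((19−9)/6)² = 2.778
te_D = (2 + 4·3 + 4)/6 = 18/6 = 3; σ²_D = ((4−2)/6)² = 0.111

Forward pass:
ES_A = 0; EF_A = 3
ES_B = 3; EF_B = 3+15 = 18
ES_C = 3; EF_C = 3+12 = 15
ES_D = max(EF_B=18, EF_C=15) = 18; EF_D = 18+3 = 21
Expected project duration μ = 21 days. Critical path: A → B → D.

Variances on critical path: σ²_A=1.778, σ²_B=13.444, σ²_D=0.111.
Largest is σ²_B = 13.444.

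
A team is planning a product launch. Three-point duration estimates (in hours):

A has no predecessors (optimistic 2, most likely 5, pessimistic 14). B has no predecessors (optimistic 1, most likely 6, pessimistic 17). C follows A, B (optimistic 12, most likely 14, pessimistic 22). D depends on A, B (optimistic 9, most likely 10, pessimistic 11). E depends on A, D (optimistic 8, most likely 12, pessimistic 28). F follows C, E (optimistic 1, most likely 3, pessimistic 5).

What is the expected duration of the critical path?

te_A = (2 + 4·5 + 14)/6 = 36/6 = 6
te_B = (1 + 4·6 + 17)/6 = 42/6 = 7
te_C = (12 + 4·14 + 22)/6 = 90/6 = 15
te_D = (9 + 4·10 + 11)/6 = 60/6 = 10
te_E = (8 + 4·12 + 28)/6 = 84/6 = 14
te_F = (1 + 4·3 + 5)/6 = 18/6 = 3

Forward pass:
ES_A = 0; EF_A = 6
ES_B = 0; EF_B = 7
ES_C = max(EF_A=6, EF_B=7) = 7; EF_C = 7+15 = 22
ES_D = max(EF_A=6, EF_B=7) = 7; EF_D = 7+10 = 17
ES_E = max(EF_A=6, EF_D=17) = 17; EF_E = 17+14 = 31
ES_F = max(EF_C=22, EF_E=31) = 31; EF_F = 31+3 = 34
Expected project duration μ = 34 hours. Critical path: B → D → E → F.

34 hours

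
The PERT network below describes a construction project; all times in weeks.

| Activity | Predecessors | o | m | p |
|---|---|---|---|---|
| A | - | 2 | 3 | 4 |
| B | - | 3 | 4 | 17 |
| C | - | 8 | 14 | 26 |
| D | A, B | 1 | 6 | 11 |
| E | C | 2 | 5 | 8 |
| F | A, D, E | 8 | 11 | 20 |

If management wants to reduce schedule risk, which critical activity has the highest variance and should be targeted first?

C

te_A = (2 + 4·3 + 4)/6 = 18/6 = 3; σ²_A = ((4−2)/6)² = 0.111
te_B = (3 + 4·4 + 17)/6 = 36/6 = 6; σ²_B = ((17−3)/6)² = 5.444
te_C = (8 + 4·14 + 26)/6 = 90/6 = 15; σ²_C = ((26−8)/6)² = 9.000
te_D = (1 + 4·6 + 11)/6 = 36/6 = 6; σ²_D = ((11−1)/6)² = 2.778
te_E = (2 + 4·5 + 8)/6 = 30/6 = 5; σ²_E = ((8−2)/6)² = 1.000
te_F = (8 + 4·11 + 20)/6 = 72/6 = 12; σ²_F = ((20−8)/6)² = 4.000

Forward pass:
ES_A = 0; EF_A = 3
ES_B = 0; EF_B = 6
ES_C = 0; EF_C = 15
ES_D = max(EF_A=3, EF_B=6) = 6; EF_D = 6+6 = 12
ES_E = 15; EF_E = 15+5 = 20
ES_F = max(EF_A=3, EF_D=12, EF_E=20) = 20; EF_F = 20+12 = 32
Expected project duration μ = 32 weeks. Critical path: C → E → F.

Variances on critical path: σ²_C=9.000, σ²_E=1.000, σ²_F=4.000.
Largest is σ²_C = 9.000.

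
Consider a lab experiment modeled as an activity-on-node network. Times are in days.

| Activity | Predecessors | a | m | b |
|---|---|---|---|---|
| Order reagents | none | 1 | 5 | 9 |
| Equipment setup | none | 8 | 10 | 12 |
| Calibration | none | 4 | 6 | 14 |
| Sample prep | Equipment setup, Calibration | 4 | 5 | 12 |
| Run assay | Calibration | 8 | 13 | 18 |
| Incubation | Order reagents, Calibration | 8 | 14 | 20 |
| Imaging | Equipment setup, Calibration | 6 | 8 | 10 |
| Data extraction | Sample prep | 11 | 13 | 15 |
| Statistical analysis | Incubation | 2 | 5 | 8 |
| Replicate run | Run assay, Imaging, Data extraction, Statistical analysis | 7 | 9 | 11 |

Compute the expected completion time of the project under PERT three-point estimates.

38 days

te_Order reagents = (1 + 4·5 + 9)/6 = 30/6 = 5
te_Equipment setup = (8 + 4·10 + 12)/6 = 60/6 = 10
te_Calibration = (4 + 4·6 + 14)/6 = 42/6 = 7
te_Sample prep = (4 + 4·5 + 12)/6 = 36/6 = 6
te_Run assay = (8 + 4·13 + 18)/6 = 78/6 = 13
te_Incubation = (8 + 4·14 + 20)/6 = 84/6 = 14
te_Imaging = (6 + 4·8 + 10)/6 = 48/6 = 8
te_Data extraction = (11 + 4·13 + 15)/6 = 78/6 = 13
te_Statistical analysis = (2 + 4·5 + 8)/6 = 30/6 = 5
te_Replicate run = (7 + 4·9 + 11)/6 = 54/6 = 9

Forward pass:
ES_Order reagents = 0; EF_Order reagents = 5
ES_Equipment setup = 0; EF_Equipment setup = 10
ES_Calibration = 0; EF_Calibration = 7
ES_Sample prep = max(EF_Equipment setup=10, EF_Calibration=7) = 10; EF_Sample prep = 10+6 = 16
ES_Run assay = 7; EF_Run assay = 7+13 = 20
ES_Incubation = max(EF_Order reagents=5, EF_Calibration=7) = 7; EF_Incubation = 7+14 = 21
ES_Imaging = max(EF_Equipment setup=10, EF_Calibration=7) = 10; EF_Imaging = 10+8 = 18
ES_Data extraction = 16; EF_Data extraction = 16+13 = 29
ES_Statistical analysis = 21; EF_Statistical analysis = 21+5 = 26
ES_Replicate run = max(EF_Run assay=20, EF_Imaging=18, EF_Data extraction=29, EF_Statistical analysis=26) = 29; EF_Replicate run = 29+9 = 38
Expected project duration μ = 38 days. Critical path: Equipment setup → Sample prep → Data extraction → Replicate run.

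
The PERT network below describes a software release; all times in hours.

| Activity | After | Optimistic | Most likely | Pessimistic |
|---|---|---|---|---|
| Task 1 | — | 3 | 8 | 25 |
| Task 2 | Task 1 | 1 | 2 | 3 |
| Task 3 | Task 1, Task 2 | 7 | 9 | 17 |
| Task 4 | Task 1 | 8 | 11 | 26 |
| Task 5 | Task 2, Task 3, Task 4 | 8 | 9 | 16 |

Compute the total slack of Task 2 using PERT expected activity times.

te_Task 1 = (3 + 4·8 + 25)/6 = 60/6 = 10
te_Task 2 = (1 + 4·2 + 3)/6 = 12/6 = 2
te_Task 3 = (7 + 4·9 + 17)/6 = 60/6 = 10
te_Task 4 = (8 + 4·11 + 26)/6 = 78/6 = 13
te_Task 5 = (8 + 4·9 + 16)/6 = 60/6 = 10

Forward pass:
ES_Task 1 = 0; EF_Task 1 = 10
ES_Task 2 = 10; EF_Task 2 = 10+2 = 12
ES_Task 3 = max(EF_Task 1=10, EF_Task 2=12) = 12; EF_Task 3 = 12+10 = 22
ES_Task 4 = 10; EF_Task 4 = 10+13 = 23
ES_Task 5 = max(EF_Task 2=12, EF_Task 3=22, EF_Task 4=23) = 23; EF_Task 5 = 23+10 = 33
Expected project duration μ = 33 hours. Critical path: Task 1 → Task 4 → Task 5.

Backward pass:
LF_Task 5 = 33; LS_Task 5 = 33−10 = 23
LF_Task 4 = LS_Task 5 = 23; LS_Task 4 = 23−13 = 10
LF_Task 3 = LS_Task 5 = 23; LS_Task 3 = 23−10 = 13
LF_Task 2 = min(LS_Task 3=13, LS_Task 5=23) = 13; LS_Task 2 = 13−2 = 11
LF_Task 1 = min(LS_Task 2=11, LS_Task 3=13, LS_Task 4=10) = 10; LS_Task 1 = 10−10 = 0
Slack_Task 2 = LS_Task 2 − ES_Task 2 = 11 − 10 = 1

1 hours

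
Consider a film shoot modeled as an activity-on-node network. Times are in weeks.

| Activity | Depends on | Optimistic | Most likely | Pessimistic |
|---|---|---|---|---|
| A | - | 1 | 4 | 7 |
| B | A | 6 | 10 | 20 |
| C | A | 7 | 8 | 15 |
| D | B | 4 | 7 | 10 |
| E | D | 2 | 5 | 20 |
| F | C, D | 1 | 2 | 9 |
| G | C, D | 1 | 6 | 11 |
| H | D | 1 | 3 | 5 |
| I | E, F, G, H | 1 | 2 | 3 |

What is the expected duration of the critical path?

te_A = (1 + 4·4 + 7)/6 = 24/6 = 4
te_B = (6 + 4·10 + 20)/6 = 66/6 = 11
te_C = (7 + 4·8 + 15)/6 = 54/6 = 9
te_D = (4 + 4·7 + 10)/6 = 42/6 = 7
te_E = (2 + 4·5 + 20)/6 = 42/6 = 7
te_F = (1 + 4·2 + 9)/6 = 18/6 = 3
te_G = (1 + 4·6 + 11)/6 = 36/6 = 6
te_H = (1 + 4·3 + 5)/6 = 18/6 = 3
te_I = (1 + 4·2 + 3)/6 = 12/6 = 2

Forward pass:
ES_A = 0; EF_A = 4
ES_B = 4; EF_B = 4+11 = 15
ES_C = 4; EF_C = 4+9 = 13
ES_D = 15; EF_D = 15+7 = 22
ES_E = 22; EF_E = 22+7 = 29
ES_F = max(EF_C=13, EF_D=22) = 22; EF_F = 22+3 = 25
ES_G = max(EF_C=13, EF_D=22) = 22; EF_G = 22+6 = 28
ES_H = 22; EF_H = 22+3 = 25
ES_I = max(EF_E=29, EF_F=25, EF_G=28, EF_H=25) = 29; EF_I = 29+2 = 31
Expected project duration μ = 31 weeks. Critical path: A → B → D → E → I.

31 weeks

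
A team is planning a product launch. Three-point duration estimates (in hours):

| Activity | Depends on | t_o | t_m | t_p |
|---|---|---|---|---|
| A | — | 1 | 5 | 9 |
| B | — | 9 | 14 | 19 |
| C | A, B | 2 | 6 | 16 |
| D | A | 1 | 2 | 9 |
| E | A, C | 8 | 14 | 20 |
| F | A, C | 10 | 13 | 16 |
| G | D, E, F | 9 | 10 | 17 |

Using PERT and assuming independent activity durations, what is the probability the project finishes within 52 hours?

0.946

te_A = (1 + 4·5 + 9)/6 = 30/6 = 5; σ²_A = ((9−1)/6)² = 1.778
te_B = (9 + 4·14 + 19)/6 = 84/6 = 14; σ²_B = ((19−9)/6)² = 2.778
te_C = (2 + 4·6 + 16)/6 = 42/6 = 7; σ²_C = ((16−2)/6)² = 5.444
te_D = (1 + 4·2 + 9)/6 = 18/6 = 3; σ²_D = ((9−1)/6)² = 1.778
te_E = (8 + 4·14 + 20)/6 = 84/6 = 14; σ²_E = ((20−8)/6)² = 4.000
te_F = (10 + 4·13 + 16)/6 = 78/6 = 13; σ²_F = ((16−10)/6)² = 1.000
te_G = (9 + 4·10 + 17)/6 = 66/6 = 11; σ²_G = ((17−9)/6)² = 1.778

Forward pass:
ES_A = 0; EF_A = 5
ES_B = 0; EF_B = 14
ES_C = max(EF_A=5, EF_B=14) = 14; EF_C = 14+7 = 21
ES_D = 5; EF_D = 5+3 = 8
ES_E = max(EF_A=5, EF_C=21) = 21; EF_E = 21+14 = 35
ES_F = max(EF_A=5, EF_C=21) = 21; EF_F = 21+13 = 34
ES_G = max(EF_D=8, EF_E=35, EF_F=34) = 35; EF_G = 35+11 = 46
Expected project duration μ = 46 hours. Critical path: B → C → E → G.

Variance along critical path = 2.778 + 5.444 + 4.000 + 1.778 = 14.000; σ = √14.000 = 3.742 hours.
Z = (52 − 46) / 3.742 = 1.604
P(T ≤ 52) = Φ(1.604) ≈ 0.946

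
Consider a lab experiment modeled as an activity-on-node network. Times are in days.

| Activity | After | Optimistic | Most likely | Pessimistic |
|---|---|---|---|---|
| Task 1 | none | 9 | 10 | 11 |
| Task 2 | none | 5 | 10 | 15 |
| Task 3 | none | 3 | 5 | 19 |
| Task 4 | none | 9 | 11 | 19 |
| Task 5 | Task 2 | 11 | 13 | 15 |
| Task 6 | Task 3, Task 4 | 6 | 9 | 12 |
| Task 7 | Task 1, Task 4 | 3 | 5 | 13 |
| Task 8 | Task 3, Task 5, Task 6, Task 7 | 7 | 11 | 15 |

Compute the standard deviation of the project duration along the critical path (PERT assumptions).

te_Task 1 = (9 + 4·10 + 11)/6 = 60/6 = 10; σ²_Task 1 = ((11−9)/6)² = 0.111
te_Task 2 = (5 + 4·10 + 15)/6 = 60/6 = 10; σ²_Task 2 = ((15−5)/6)² = 2.778
te_Task 3 = (3 + 4·5 + 19)/6 = 42/6 = 7; σ²_Task 3 = ((19−3)/6)² = 7.111
te_Task 4 = (9 + 4·11 + 19)/6 = 72/6 = 12; σ²_Task 4 = ((19−9)/6)² = 2.778
te_Task 5 = (11 + 4·13 + 15)/6 = 78/6 = 13; σ²_Task 5 = ((15−11)/6)² = 0.444
te_Task 6 = (6 + 4·9 + 12)/6 = 54/6 = 9; σ²_Task 6 = ((12−6)/6)² = 1.000
te_Task 7 = (3 + 4·5 + 13)/6 = 36/6 = 6; σ²_Task 7 = ((13−3)/6)² = 2.778
te_Task 8 = (7 + 4·11 + 15)/6 = 66/6 = 11; σ²_Task 8 = ((15−7)/6)² = 1.778

Forward pass:
ES_Task 1 = 0; EF_Task 1 = 10
ES_Task 2 = 0; EF_Task 2 = 10
ES_Task 3 = 0; EF_Task 3 = 7
ES_Task 4 = 0; EF_Task 4 = 12
ES_Task 5 = 10; EF_Task 5 = 10+13 = 23
ES_Task 6 = max(EF_Task 3=7, EF_Task 4=12) = 12; EF_Task 6 = 12+9 = 21
ES_Task 7 = max(EF_Task 1=10, EF_Task 4=12) = 12; EF_Task 7 = 12+6 = 18
ES_Task 8 = max(EF_Task 3=7, EF_Task 5=23, EF_Task 6=21, EF_Task 7=18) = 23; EF_Task 8 = 23+11 = 34
Expected project duration μ = 34 days. Critical path: Task 2 → Task 5 → Task 8.

Variance along critical path = 2.778 + 0.444 + 1.778 = 5.000
σ = √5.000 = 2.236 days

2.24 days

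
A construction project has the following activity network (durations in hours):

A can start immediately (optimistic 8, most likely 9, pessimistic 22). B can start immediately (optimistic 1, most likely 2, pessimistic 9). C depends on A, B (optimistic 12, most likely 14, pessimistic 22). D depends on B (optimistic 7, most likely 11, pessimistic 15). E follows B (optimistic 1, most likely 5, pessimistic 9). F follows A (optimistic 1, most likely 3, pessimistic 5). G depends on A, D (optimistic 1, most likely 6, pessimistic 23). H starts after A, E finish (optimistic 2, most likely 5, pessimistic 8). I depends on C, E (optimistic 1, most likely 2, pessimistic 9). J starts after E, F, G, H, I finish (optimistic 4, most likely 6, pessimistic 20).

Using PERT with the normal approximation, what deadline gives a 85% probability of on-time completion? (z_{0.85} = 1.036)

41.3 hours

te_A = (8 + 4·9 + 22)/6 = 66/6 = 11; σ²_A = ((22−8)/6)² = 5.444
te_B = (1 + 4·2 + 9)/6 = 18/6 = 3; σ²_B = ((9−1)/6)² = 1.778
te_C = (12 + 4·14 + 22)/6 = 90/6 = 15; σ²_C = ((22−12)/6)² = 2.778
te_D = (7 + 4·11 + 15)/6 = 66/6 = 11; σ²_D = ((15−7)/6)² = 1.778
te_E = (1 + 4·5 + 9)/6 = 30/6 = 5; σ²_E = ((9−1)/6)² = 1.778
te_F = (1 + 4·3 + 5)/6 = 18/6 = 3; σ²_F = ((5−1)/6)² = 0.444
te_G = (1 + 4·6 + 23)/6 = 48/6 = 8; σ²_G = ((23−1)/6)² = 13.444
te_H = (2 + 4·5 + 8)/6 = 30/6 = 5; σ²_H = ((8−2)/6)² = 1.000
te_I = (1 + 4·2 + 9)/6 = 18/6 = 3; σ²_I = ((9−1)/6)² = 1.778
te_J = (4 + 4·6 + 20)/6 = 48/6 = 8; σ²_J = ((20−4)/6)² = 7.111

Forward pass:
ES_A = 0; EF_A = 11
ES_B = 0; EF_B = 3
ES_C = max(EF_A=11, EF_B=3) = 11; EF_C = 11+15 = 26
ES_D = 3; EF_D = 3+11 = 14
ES_E = 3; EF_E = 3+5 = 8
ES_F = 11; EF_F = 11+3 = 14
ES_G = max(EF_A=11, EF_D=14) = 14; EF_G = 14+8 = 22
ES_H = max(EF_A=11, EF_E=8) = 11; EF_H = 11+5 = 16
ES_I = max(EF_C=26, EF_E=8) = 26; EF_I = 26+3 = 29
ES_J = max(EF_E=8, EF_F=14, EF_G=22, EF_H=16, EF_I=29) = 29; EF_J = 29+8 = 37
Expected project duration μ = 37 hours. Critical path: A → C → I → J.

Variance along critical path = 5.444 + 2.778 + 1.778 + 7.111 = 17.111; σ = 4.137 hours.
D = μ + z·σ = 37 + 1.036·4.137 = 41.3 hours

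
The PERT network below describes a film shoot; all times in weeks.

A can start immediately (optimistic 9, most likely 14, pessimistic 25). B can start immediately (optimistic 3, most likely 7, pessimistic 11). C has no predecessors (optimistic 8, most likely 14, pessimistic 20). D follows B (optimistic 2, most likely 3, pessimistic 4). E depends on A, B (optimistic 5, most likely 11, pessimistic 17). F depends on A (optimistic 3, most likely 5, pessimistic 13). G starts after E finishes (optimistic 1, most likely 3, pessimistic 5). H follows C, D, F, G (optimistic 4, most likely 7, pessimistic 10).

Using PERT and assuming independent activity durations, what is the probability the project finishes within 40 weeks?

te_A = (9 + 4·14 + 25)/6 = 90/6 = 15; σ²_A = ((25−9)/6)² = 7.111
te_B = (3 + 4·7 + 11)/6 = 42/6 = 7; σ²_B = ((11−3)/6)² = 1.778
te_C = (8 + 4·14 + 20)/6 = 84/6 = 14; σ²_C = ((20−8)/6)² = 4.000
te_D = (2 + 4·3 + 4)/6 = 18/6 = 3; σ²_D = ((4−2)/6)² = 0.111
te_E = (5 + 4·11 + 17)/6 = 66/6 = 11; σ²_E = ((17−5)/6)² = 4.000
te_F = (3 + 4·5 + 13)/6 = 36/6 = 6; σ²_F = ((13−3)/6)² = 2.778
te_G = (1 + 4·3 + 5)/6 = 18/6 = 3; σ²_G = ((5−1)/6)² = 0.444
te_H = (4 + 4·7 + 10)/6 = 42/6 = 7; σ²_H = ((10−4)/6)² = 1.000

Forward pass:
ES_A = 0; EF_A = 15
ES_B = 0; EF_B = 7
ES_C = 0; EF_C = 14
ES_D = 7; EF_D = 7+3 = 10
ES_E = max(EF_A=15, EF_B=7) = 15; EF_E = 15+11 = 26
ES_F = 15; EF_F = 15+6 = 21
ES_G = 26; EF_G = 26+3 = 29
ES_H = max(EF_C=14, EF_D=10, EF_F=21, EF_G=29) = 29; EF_H = 29+7 = 36
Expected project duration μ = 36 weeks. Critical path: A → E → G → H.

Variance along critical path = 7.111 + 4.000 + 0.444 + 1.000 = 12.556; σ = √12.556 = 3.543 weeks.
Z = (40 − 36) / 3.543 = 1.129
P(T ≤ 40) = Φ(1.129) ≈ 0.871

0.871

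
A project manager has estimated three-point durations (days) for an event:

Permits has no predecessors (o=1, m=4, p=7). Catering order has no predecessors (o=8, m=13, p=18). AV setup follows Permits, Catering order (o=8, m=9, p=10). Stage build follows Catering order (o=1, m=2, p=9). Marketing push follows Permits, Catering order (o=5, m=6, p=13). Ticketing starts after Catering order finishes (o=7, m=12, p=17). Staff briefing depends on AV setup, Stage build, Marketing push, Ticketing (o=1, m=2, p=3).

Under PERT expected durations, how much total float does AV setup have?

3 days

te_Permits = (1 + 4·4 + 7)/6 = 24/6 = 4
te_Catering order = (8 + 4·13 + 18)/6 = 78/6 = 13
te_AV setup = (8 + 4·9 + 10)/6 = 54/6 = 9
te_Stage build = (1 + 4·2 + 9)/6 = 18/6 = 3
te_Marketing push = (5 + 4·6 + 13)/6 = 42/6 = 7
te_Ticketing = (7 + 4·12 + 17)/6 = 72/6 = 12
te_Staff briefing = (1 + 4·2 + 3)/6 = 12/6 = 2

Forward pass:
ES_Permits = 0; EF_Permits = 4
ES_Catering order = 0; EF_Catering order = 13
ES_AV setup = max(EF_Permits=4, EF_Catering order=13) = 13; EF_AV setup = 13+9 = 22
ES_Stage build = 13; EF_Stage build = 13+3 = 16
ES_Marketing push = max(EF_Permits=4, EF_Catering order=13) = 13; EF_Marketing push = 13+7 = 20
ES_Ticketing = 13; EF_Ticketing = 13+12 = 25
ES_Staff briefing = max(EF_AV setup=22, EF_Stage build=16, EF_Marketing push=20, EF_Ticketing=25) = 25; EF_Staff briefing = 25+2 = 27
Expected project duration μ = 27 days. Critical path: Catering order → Ticketing → Staff briefing.

Backward pass:
LF_Staff briefing = 27; LS_Staff briefing = 27−2 = 25
LF_Ticketing = LS_Staff briefing = 25; LS_Ticketing = 25−12 = 13
LF_Marketing push = LS_Staff briefing = 25; LS_Marketing push = 25−7 = 18
LF_Stage build = LS_Staff briefing = 25; LS_Stage build = 25−3 = 22
LF_AV setup = LS_Staff briefing = 25; LS_AV setup = 25−9 = 16
LF_Catering order = min(LS_AV setup=16, LS_Stage build=22, LS_Marketing push=18, LS_Ticketing=13) = 13; LS_Catering order = 13−13 = 0
LF_Permits = min(LS_AV setup=16, LS_Marketing push=18) = 16; LS_Permits = 16−4 = 12
Slack_AV setup = LS_AV setup − ES_AV setup = 16 − 13 = 3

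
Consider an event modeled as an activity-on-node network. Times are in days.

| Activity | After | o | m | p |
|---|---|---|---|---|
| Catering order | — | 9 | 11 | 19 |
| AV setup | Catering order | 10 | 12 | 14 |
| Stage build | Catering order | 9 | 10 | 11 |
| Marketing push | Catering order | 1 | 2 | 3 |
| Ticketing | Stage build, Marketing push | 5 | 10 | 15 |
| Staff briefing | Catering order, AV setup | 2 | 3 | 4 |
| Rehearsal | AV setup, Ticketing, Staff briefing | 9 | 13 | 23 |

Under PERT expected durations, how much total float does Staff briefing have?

5 days

te_Catering order = (9 + 4·11 + 19)/6 = 72/6 = 12
te_AV setup = (10 + 4·12 + 14)/6 = 72/6 = 12
te_Stage build = (9 + 4·10 + 11)/6 = 60/6 = 10
te_Marketing push = (1 + 4·2 + 3)/6 = 12/6 = 2
te_Ticketing = (5 + 4·10 + 15)/6 = 60/6 = 10
te_Staff briefing = (2 + 4·3 + 4)/6 = 18/6 = 3
te_Rehearsal = (9 + 4·13 + 23)/6 = 84/6 = 14

Forward pass:
ES_Catering order = 0; EF_Catering order = 12
ES_AV setup = 12; EF_AV setup = 12+12 = 24
ES_Stage build = 12; EF_Stage build = 12+10 = 22
ES_Marketing push = 12; EF_Marketing push = 12+2 = 14
ES_Ticketing = max(EF_Stage build=22, EF_Marketing push=14) = 22; EF_Ticketing = 22+10 = 32
ES_Staff briefing = max(EF_Catering order=12, EF_AV setup=24) = 24; EF_Staff briefing = 24+3 = 27
ES_Rehearsal = max(EF_AV setup=24, EF_Ticketing=32, EF_Staff briefing=27) = 32; EF_Rehearsal = 32+14 = 46
Expected project duration μ = 46 days. Critical path: Catering order → Stage build → Ticketing → Rehearsal.

Backward pass:
LF_Rehearsal = 46; LS_Rehearsal = 46−14 = 32
LF_Staff briefing = LS_Rehearsal = 32; LS_Staff briefing = 32−3 = 29
LF_Ticketing = LS_Rehearsal = 32; LS_Ticketing = 32−10 = 22
LF_Marketing push = LS_Ticketing = 22; LS_Marketing push = 22−2 = 20
LF_Stage build = LS_Ticketing = 22; LS_Stage build = 22−10 = 12
LF_AV setup = min(LS_Staff briefing=29, LS_Rehearsal=32) = 29; LS_AV setup = 29−12 = 17
LF_Catering order = min(LS_AV setup=17, LS_Stage build=12, LS_Marketing push=20, LS_Staff briefing=29) = 12; LS_Catering order = 12−12 = 0
Slack_Staff briefing = LS_Staff briefing − ES_Staff briefing = 29 − 24 = 5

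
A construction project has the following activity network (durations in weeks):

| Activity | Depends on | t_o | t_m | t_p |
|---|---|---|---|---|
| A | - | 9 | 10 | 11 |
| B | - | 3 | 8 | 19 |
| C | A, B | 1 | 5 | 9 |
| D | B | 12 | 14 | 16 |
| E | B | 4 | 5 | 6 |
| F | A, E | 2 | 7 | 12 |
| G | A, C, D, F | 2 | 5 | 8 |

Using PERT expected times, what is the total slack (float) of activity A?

te_A = (9 + 4·10 + 11)/6 = 60/6 = 10
te_B = (3 + 4·8 + 19)/6 = 54/6 = 9
te_C = (1 + 4·5 + 9)/6 = 30/6 = 5
te_D = (12 + 4·14 + 16)/6 = 84/6 = 14
te_E = (4 + 4·5 + 6)/6 = 30/6 = 5
te_F = (2 + 4·7 + 12)/6 = 42/6 = 7
te_G = (2 + 4·5 + 8)/6 = 30/6 = 5

Forward pass:
ES_A = 0; EF_A = 10
ES_B = 0; EF_B = 9
ES_C = max(EF_A=10, EF_B=9) = 10; EF_C = 10+5 = 15
ES_D = 9; EF_D = 9+14 = 23
ES_E = 9; EF_E = 9+5 = 14
ES_F = max(EF_A=10, EF_E=14) = 14; EF_F = 14+7 = 21
ES_G = max(EF_A=10, EF_C=15, EF_D=23, EF_F=21) = 23; EF_G = 23+5 = 28
Expected project duration μ = 28 weeks. Critical path: B → D → G.

Backward pass:
LF_G = 28; LS_G = 28−5 = 23
LF_F = LS_G = 23; LS_F = 23−7 = 16
LF_E = LS_F = 16; LS_E = 16−5 = 11
LF_D = LS_G = 23; LS_D = 23−14 = 9
LF_C = LS_G = 23; LS_C = 23−5 = 18
LF_B = min(LS_C=18, LS_D=9, LS_E=11) = 9; LS_B = 9−9 = 0
LF_A = min(LS_C=18, LS_F=16, LS_G=23) = 16; LS_A = 16−10 = 6
Slack_A = LS_A − ES_A = 6 − 0 = 6

6 weeks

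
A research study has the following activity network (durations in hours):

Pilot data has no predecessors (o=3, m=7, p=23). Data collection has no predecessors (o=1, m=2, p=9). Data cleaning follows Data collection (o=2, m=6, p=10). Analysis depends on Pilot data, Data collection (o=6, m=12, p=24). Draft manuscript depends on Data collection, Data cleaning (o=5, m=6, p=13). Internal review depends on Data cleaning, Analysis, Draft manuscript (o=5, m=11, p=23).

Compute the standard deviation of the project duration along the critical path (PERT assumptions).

5.40 hours

te_Pilot data = (3 + 4·7 + 23)/6 = 54/6 = 9; σ²_Pilot data = ((23−3)/6)² = 11.111
te_Data collection = (1 + 4·2 + 9)/6 = 18/6 = 3; σ²_Data collection = ((9−1)/6)² = 1.778
te_Data cleaning = (2 + 4·6 + 10)/6 = 36/6 = 6; σ²_Data cleaning = ((10−2)/6)² = 1.778
te_Analysis = (6 + 4·12 + 24)/6 = 78/6 = 13; σ²_Analysis = ((24−6)/6)² = 9.000
te_Draft manuscript = (5 + 4·6 + 13)/6 = 42/6 = 7; σ²_Draft manuscript = ((13−5)/6)² = 1.778
te_Internal review = (5 + 4·11 + 23)/6 = 72/6 = 12; σ²_Internal review = ((23−5)/6)² = 9.000

Forward pass:
ES_Pilot data = 0; EF_Pilot data = 9
ES_Data collection = 0; EF_Data collection = 3
ES_Data cleaning = 3; EF_Data cleaning = 3+6 = 9
ES_Analysis = max(EF_Pilot data=9, EF_Data collection=3) = 9; EF_Analysis = 9+13 = 22
ES_Draft manuscript = max(EF_Data collection=3, EF_Data cleaning=9) = 9; EF_Draft manuscript = 9+7 = 16
ES_Internal review = max(EF_Data cleaning=9, EF_Analysis=22, EF_Draft manuscript=16) = 22; EF_Internal review = 22+12 = 34
Expected project duration μ = 34 hours. Critical path: Pilot data → Analysis → Internal review.

Variance along critical path = 11.111 + 9.000 + 9.000 = 29.111
σ = √29.111 = 5.395 hours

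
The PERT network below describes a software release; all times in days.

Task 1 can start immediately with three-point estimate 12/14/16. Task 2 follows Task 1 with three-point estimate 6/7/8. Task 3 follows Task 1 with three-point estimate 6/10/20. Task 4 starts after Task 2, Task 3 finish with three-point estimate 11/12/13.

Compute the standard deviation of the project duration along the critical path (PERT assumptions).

te_Task 1 = (12 + 4·14 + 16)/6 = 84/6 = 14; σ²_Task 1 = ((16−12)/6)² = 0.444
te_Task 2 = (6 + 4·7 + 8)/6 = 42/6 = 7; σ²_Task 2 = ((8−6)/6)² = 0.111
te_Task 3 = (6 + 4·10 + 20)/6 = 66/6 = 11; σ²_Task 3 = ((20−6)/6)² = 5.444
te_Task 4 = (11 + 4·12 + 13)/6 = 72/6 = 12; σ²_Task 4 = ((13−11)/6)² = 0.111

Forward pass:
ES_Task 1 = 0; EF_Task 1 = 14
ES_Task 2 = 14; EF_Task 2 = 14+7 = 21
ES_Task 3 = 14; EF_Task 3 = 14+11 = 25
ES_Task 4 = max(EF_Task 2=21, EF_Task 3=25) = 25; EF_Task 4 = 25+12 = 37
Expected project duration μ = 37 days. Critical path: Task 1 → Task 3 → Task 4.

Variance along critical path = 0.444 + 5.444 + 0.111 = 6.000
σ = √6.000 = 2.449 days

2.45 days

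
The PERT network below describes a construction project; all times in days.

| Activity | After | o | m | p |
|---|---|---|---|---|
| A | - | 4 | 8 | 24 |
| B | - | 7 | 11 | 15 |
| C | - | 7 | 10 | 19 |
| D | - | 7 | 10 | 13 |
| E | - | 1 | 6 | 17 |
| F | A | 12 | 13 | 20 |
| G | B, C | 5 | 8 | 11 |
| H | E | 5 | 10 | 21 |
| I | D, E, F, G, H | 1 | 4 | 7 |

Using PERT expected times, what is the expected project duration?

te_A = (4 + 4·8 + 24)/6 = 60/6 = 10
te_B = (7 + 4·11 + 15)/6 = 66/6 = 11
te_C = (7 + 4·10 + 19)/6 = 66/6 = 11
te_D = (7 + 4·10 + 13)/6 = 60/6 = 10
te_E = (1 + 4·6 + 17)/6 = 42/6 = 7
te_F = (12 + 4·13 + 20)/6 = 84/6 = 14
te_G = (5 + 4·8 + 11)/6 = 48/6 = 8
te_H = (5 + 4·10 + 21)/6 = 66/6 = 11
te_I = (1 + 4·4 + 7)/6 = 24/6 = 4

Forward pass:
ES_A = 0; EF_A = 10
ES_B = 0; EF_B = 11
ES_C = 0; EF_C = 11
ES_D = 0; EF_D = 10
ES_E = 0; EF_E = 7
ES_F = 10; EF_F = 10+14 = 24
ES_G = max(EF_B=11, EF_C=11) = 11; EF_G = 11+8 = 19
ES_H = 7; EF_H = 7+11 = 18
ES_I = max(EF_D=10, EF_E=7, EF_F=24, EF_G=19, EF_H=18) = 24; EF_I = 24+4 = 28
Expected project duration μ = 28 days. Critical path: A → F → I.

28 days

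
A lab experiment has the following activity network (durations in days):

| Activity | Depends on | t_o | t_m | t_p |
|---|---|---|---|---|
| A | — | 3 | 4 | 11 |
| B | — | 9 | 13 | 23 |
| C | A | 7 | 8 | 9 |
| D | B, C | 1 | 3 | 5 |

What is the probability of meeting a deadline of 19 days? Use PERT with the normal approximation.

0.795

te_A = (3 + 4·4 + 11)/6 = 30/6 = 5; σ²_A = ((11−3)/6)² = 1.778
te_B = (9 + 4·13 + 23)/6 = 84/6 = 14; σ²_B = ((23−9)/6)² = 5.444
te_C = (7 + 4·8 + 9)/6 = 48/6 = 8; σ²_C = ((9−7)/6)² = 0.111
te_D = (1 + 4·3 + 5)/6 = 18/6 = 3; σ²_D = ((5−1)/6)² = 0.444

Forward pass:
ES_A = 0; EF_A = 5
ES_B = 0; EF_B = 14
ES_C = 5; EF_C = 5+8 = 13
ES_D = max(EF_B=14, EF_C=13) = 14; EF_D = 14+3 = 17
Expected project duration μ = 17 days. Critical path: B → D.

Variance along critical path = 5.444 + 0.444 = 5.889; σ = √5.889 = 2.427 days.
Z = (19 − 17) / 2.427 = 0.824
P(T ≤ 19) = Φ(0.824) ≈ 0.795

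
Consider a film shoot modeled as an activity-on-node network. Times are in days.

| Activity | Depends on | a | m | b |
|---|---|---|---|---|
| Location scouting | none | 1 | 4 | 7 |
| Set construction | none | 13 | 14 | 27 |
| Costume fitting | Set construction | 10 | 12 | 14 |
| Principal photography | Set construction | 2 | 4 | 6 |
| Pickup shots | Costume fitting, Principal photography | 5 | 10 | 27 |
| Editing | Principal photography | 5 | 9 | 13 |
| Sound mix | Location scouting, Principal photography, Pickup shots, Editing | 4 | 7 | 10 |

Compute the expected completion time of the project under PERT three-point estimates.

47 days

te_Location scouting = (1 + 4·4 + 7)/6 = 24/6 = 4
te_Set construction = (13 + 4·14 + 27)/6 = 96/6 = 16
te_Costume fitting = (10 + 4·12 + 14)/6 = 72/6 = 12
te_Principal photography = (2 + 4·4 + 6)/6 = 24/6 = 4
te_Pickup shots = (5 + 4·10 + 27)/6 = 72/6 = 12
te_Editing = (5 + 4·9 + 13)/6 = 54/6 = 9
te_Sound mix = (4 + 4·7 + 10)/6 = 42/6 = 7

Forward pass:
ES_Location scouting = 0; EF_Location scouting = 4
ES_Set construction = 0; EF_Set construction = 16
ES_Costume fitting = 16; EF_Costume fitting = 16+12 = 28
ES_Principal photography = 16; EF_Principal photography = 16+4 = 20
ES_Pickup shots = max(EF_Costume fitting=28, EF_Principal photography=20) = 28; EF_Pickup shots = 28+12 = 40
ES_Editing = 20; EF_Editing = 20+9 = 29
ES_Sound mix = max(EF_Location scouting=4, EF_Principal photography=20, EF_Pickup shots=40, EF_Editing=29) = 40; EF_Sound mix = 40+7 = 47
Expected project duration μ = 47 days. Critical path: Set construction → Costume fitting → Pickup shots → Sound mix.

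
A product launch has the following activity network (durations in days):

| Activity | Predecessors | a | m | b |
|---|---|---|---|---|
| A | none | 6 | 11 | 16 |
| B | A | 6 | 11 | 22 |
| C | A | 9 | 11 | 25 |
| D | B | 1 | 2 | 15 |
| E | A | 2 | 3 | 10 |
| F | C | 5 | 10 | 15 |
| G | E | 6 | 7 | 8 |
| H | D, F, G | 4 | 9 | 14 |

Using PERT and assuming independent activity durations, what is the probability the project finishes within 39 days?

te_A = (6 + 4·11 + 16)/6 = 66/6 = 11; σ²_A = ((16−6)/6)² = 2.778
te_B = (6 + 4·11 + 22)/6 = 72/6 = 12; σ²_B = ((22−6)/6)² = 7.111
te_C = (9 + 4·11 + 25)/6 = 78/6 = 13; σ²_C = ((25−9)/6)² = 7.111
te_D = (1 + 4·2 + 15)/6 = 24/6 = 4; σ²_D = ((15−1)/6)² = 5.444
te_E = (2 + 4·3 + 10)/6 = 24/6 = 4; σ²_E = ((10−2)/6)² = 1.778
te_F = (5 + 4·10 + 15)/6 = 60/6 = 10; σ²_F = ((15−5)/6)² = 2.778
te_G = (6 + 4·7 + 8)/6 = 42/6 = 7; σ²_G = ((8−6)/6)² = 0.111
te_H = (4 + 4·9 + 14)/6 = 54/6 = 9; σ²_H = ((14−4)/6)² = 2.778

Forward pass:
ES_A = 0; EF_A = 11
ES_B = 11; EF_B = 11+12 = 23
ES_C = 11; EF_C = 11+13 = 24
ES_D = 23; EF_D = 23+4 = 27
ES_E = 11; EF_E = 11+4 = 15
ES_F = 24; EF_F = 24+10 = 34
ES_G = 15; EF_G = 15+7 = 22
ES_H = max(EF_D=27, EF_F=34, EF_G=22) = 34; EF_H = 34+9 = 43
Expected project duration μ = 43 days. Critical path: A → C → F → H.

Variance along critical path = 2.778 + 7.111 + 2.778 + 2.778 = 15.444; σ = √15.444 = 3.930 days.
Z = (39 − 43) / 3.930 = -1.018
P(T ≤ 39) = Φ(-1.018) ≈ 0.154

0.154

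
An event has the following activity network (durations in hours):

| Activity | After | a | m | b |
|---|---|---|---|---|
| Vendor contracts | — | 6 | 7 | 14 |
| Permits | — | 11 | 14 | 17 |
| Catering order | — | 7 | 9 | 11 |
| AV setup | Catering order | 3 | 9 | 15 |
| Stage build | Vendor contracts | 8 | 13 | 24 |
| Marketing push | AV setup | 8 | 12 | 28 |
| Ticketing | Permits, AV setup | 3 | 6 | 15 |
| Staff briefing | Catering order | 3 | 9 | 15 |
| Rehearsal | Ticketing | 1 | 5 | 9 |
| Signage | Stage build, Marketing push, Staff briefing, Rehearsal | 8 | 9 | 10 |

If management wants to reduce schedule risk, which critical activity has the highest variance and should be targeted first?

te_Vendor contracts = (6 + 4·7 + 14)/6 = 48/6 = 8; σ²_Vendor contracts = ((14−6)/6)² = 1.778
te_Permits = (11 + 4·14 + 17)/6 = 84/6 = 14; σ²_Permits = ((17−11)/6)² = 1.000
te_Catering order = (7 + 4·9 + 11)/6 = 54/6 = 9; σ²_Catering order = ((11−7)/6)² = 0.444
te_AV setup = (3 + 4·9 + 15)/6 = 54/6 = 9; σ²_AV setup = ((15−3)/6)² = 4.000
te_Stage build = (8 + 4·13 + 24)/6 = 84/6 = 14; σ²_Stage build = ((24−8)/6)² = 7.111
te_Marketing push = (8 + 4·12 + 28)/6 = 84/6 = 14; σ²_Marketing push = ((28−8)/6)² = 11.111
te_Ticketing = (3 + 4·6 + 15)/6 = 42/6 = 7; σ²_Ticketing = ((15−3)/6)² = 4.000
te_Staff briefing = (3 + 4·9 + 15)/6 = 54/6 = 9; σ²_Staff briefing = ((15−3)/6)² = 4.000
te_Rehearsal = (1 + 4·5 + 9)/6 = 30/6 = 5; σ²_Rehearsal = ((9−1)/6)² = 1.778
te_Signage = (8 + 4·9 + 10)/6 = 54/6 = 9; σ²_Signage = ((10−8)/6)² = 0.111

Forward pass:
ES_Vendor contracts = 0; EF_Vendor contracts = 8
ES_Permits = 0; EF_Permits = 14
ES_Catering order = 0; EF_Catering order = 9
ES_AV setup = 9; EF_AV setup = 9+9 = 18
ES_Stage build = 8; EF_Stage build = 8+14 = 22
ES_Marketing push = 18; EF_Marketing push = 18+14 = 32
ES_Ticketing = max(EF_Permits=14, EF_AV setup=18) = 18; EF_Ticketing = 18+7 = 25
ES_Staff briefing = 9; EF_Staff briefing = 9+9 = 18
ES_Rehearsal = 25; EF_Rehearsal = 25+5 = 30
ES_Signage = max(EF_Stage build=22, EF_Marketing push=32, EF_Staff briefing=18, EF_Rehearsal=30) = 32; EF_Signage = 32+9 = 41
Expected project duration μ = 41 hours. Critical path: Catering order → AV setup → Marketing push → Signage.

Variances on critical path: σ²_Catering order=0.444, σ²_AV setup=4.000, σ²_Marketing push=11.111, σ²_Signage=0.111.
Largest is σ²_Marketing push = 11.111.

Marketing push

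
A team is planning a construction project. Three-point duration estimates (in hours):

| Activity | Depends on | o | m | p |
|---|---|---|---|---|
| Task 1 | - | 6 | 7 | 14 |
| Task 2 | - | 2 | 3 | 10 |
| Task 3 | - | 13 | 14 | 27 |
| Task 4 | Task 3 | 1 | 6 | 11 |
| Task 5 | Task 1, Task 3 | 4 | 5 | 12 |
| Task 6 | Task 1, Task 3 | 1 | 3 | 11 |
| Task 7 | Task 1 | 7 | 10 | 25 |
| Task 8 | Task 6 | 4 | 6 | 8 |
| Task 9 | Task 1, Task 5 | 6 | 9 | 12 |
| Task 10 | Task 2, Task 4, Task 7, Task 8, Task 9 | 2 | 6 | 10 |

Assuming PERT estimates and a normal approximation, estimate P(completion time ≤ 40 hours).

te_Task 1 = (6 + 4·7 + 14)/6 = 48/6 = 8; σ²_Task 1 = ((14−6)/6)² = 1.778
te_Task 2 = (2 + 4·3 + 10)/6 = 24/6 = 4; σ²_Task 2 = ((10−2)/6)² = 1.778
te_Task 3 = (13 + 4·14 + 27)/6 = 96/6 = 16; σ²_Task 3 = ((27−13)/6)² = 5.444
te_Task 4 = (1 + 4·6 + 11)/6 = 36/6 = 6; σ²_Task 4 = ((11−1)/6)² = 2.778
te_Task 5 = (4 + 4·5 + 12)/6 = 36/6 = 6; σ²_Task 5 = ((12−4)/6)² = 1.778
te_Task 6 = (1 + 4·3 + 11)/6 = 24/6 = 4; σ²_Task 6 = ((11−1)/6)² = 2.778
te_Task 7 = (7 + 4·10 + 25)/6 = 72/6 = 12; σ²_Task 7 = ((25−7)/6)² = 9.000
te_Task 8 = (4 + 4·6 + 8)/6 = 36/6 = 6; σ²_Task 8 = ((8−4)/6)² = 0.444
te_Task 9 = (6 + 4·9 + 12)/6 = 54/6 = 9; σ²_Task 9 = ((12−6)/6)² = 1.000
te_Task 10 = (2 + 4·6 + 10)/6 = 36/6 = 6; σ²_Task 10 = ((10−2)/6)² = 1.778

Forward pass:
ES_Task 1 = 0; EF_Task 1 = 8
ES_Task 2 = 0; EF_Task 2 = 4
ES_Task 3 = 0; EF_Task 3 = 16
ES_Task 4 = 16; EF_Task 4 = 16+6 = 22
ES_Task 5 = max(EF_Task 1=8, EF_Task 3=16) = 16; EF_Task 5 = 16+6 = 22
ES_Task 6 = max(EF_Task 1=8, EF_Task 3=16) = 16; EF_Task 6 = 16+4 = 20
ES_Task 7 = 8; EF_Task 7 = 8+12 = 20
ES_Task 8 = 20; EF_Task 8 = 20+6 = 26
ES_Task 9 = max(EF_Task 1=8, EF_Task 5=22) = 22; EF_Task 9 = 22+9 = 31
ES_Task 10 = max(EF_Task 2=4, EF_Task 4=22, EF_Task 7=20, EF_Task 8=26, EF_Task 9=31) = 31; EF_Task 10 = 31+6 = 37
Expected project duration μ = 37 hours. Critical path: Task 3 → Task 5 → Task 9 → Task 10.

Variance along critical path = 5.444 + 1.778 + 1.000 + 1.778 = 10.000; σ = √10.000 = 3.162 hours.
Z = (40 − 37) / 3.162 = 0.949
P(T ≤ 40) = Φ(0.949) ≈ 0.829

0.829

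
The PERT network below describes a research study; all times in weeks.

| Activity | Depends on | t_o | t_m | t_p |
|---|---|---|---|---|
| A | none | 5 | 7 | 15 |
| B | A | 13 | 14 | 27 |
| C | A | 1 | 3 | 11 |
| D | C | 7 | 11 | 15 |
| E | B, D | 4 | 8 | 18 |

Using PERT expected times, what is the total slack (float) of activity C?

te_A = (5 + 4·7 + 15)/6 = 48/6 = 8
te_B = (13 + 4·14 + 27)/6 = 96/6 = 16
te_C = (1 + 4·3 + 11)/6 = 24/6 = 4
te_D = (7 + 4·11 + 15)/6 = 66/6 = 11
te_E = (4 + 4·8 + 18)/6 = 54/6 = 9

Forward pass:
ES_A = 0; EF_A = 8
ES_B = 8; EF_B = 8+16 = 24
ES_C = 8; EF_C = 8+4 = 12
ES_D = 12; EF_D = 12+11 = 23
ES_E = max(EF_B=24, EF_D=23) = 24; EF_E = 24+9 = 33
Expected project duration μ = 33 weeks. Critical path: A → B → E.

Backward pass:
LF_E = 33; LS_E = 33−9 = 24
LF_D = LS_E = 24; LS_D = 24−11 = 13
LF_C = LS_D = 13; LS_C = 13−4 = 9
LF_B = LS_E = 24; LS_B = 24−16 = 8
LF_A = min(LS_B=8, LS_C=9) = 8; LS_A = 8−8 = 0
Slack_C = LS_C − ES_C = 9 − 8 = 1

1 weeks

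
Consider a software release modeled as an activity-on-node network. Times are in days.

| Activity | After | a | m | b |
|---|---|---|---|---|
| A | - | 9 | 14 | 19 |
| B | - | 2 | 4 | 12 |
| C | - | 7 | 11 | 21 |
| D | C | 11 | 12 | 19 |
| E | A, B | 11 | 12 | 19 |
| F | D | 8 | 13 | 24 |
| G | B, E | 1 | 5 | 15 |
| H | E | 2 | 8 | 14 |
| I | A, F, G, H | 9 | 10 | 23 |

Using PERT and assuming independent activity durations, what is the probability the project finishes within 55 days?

0.816

te_A = (9 + 4·14 + 19)/6 = 84/6 = 14; σ²_A = ((19−9)/6)² = 2.778
te_B = (2 + 4·4 + 12)/6 = 30/6 = 5; σ²_B = ((12−2)/6)² = 2.778
te_C = (7 + 4·11 + 21)/6 = 72/6 = 12; σ²_C = ((21−7)/6)² = 5.444
te_D = (11 + 4·12 + 19)/6 = 78/6 = 13; σ²_D = ((19−11)/6)² = 1.778
te_E = (11 + 4·12 + 19)/6 = 78/6 = 13; σ²_E = ((19−11)/6)² = 1.778
te_F = (8 + 4·13 + 24)/6 = 84/6 = 14; σ²_F = ((24−8)/6)² = 7.111
te_G = (1 + 4·5 + 15)/6 = 36/6 = 6; σ²_G = ((15−1)/6)² = 5.444
te_H = (2 + 4·8 + 14)/6 = 48/6 = 8; σ²_H = ((14−2)/6)² = 4.000
te_I = (9 + 4·10 + 23)/6 = 72/6 = 12; σ²_I = ((23−9)/6)² = 5.444

Forward pass:
ES_A = 0; EF_A = 14
ES_B = 0; EF_B = 5
ES_C = 0; EF_C = 12
ES_D = 12; EF_D = 12+13 = 25
ES_E = max(EF_A=14, EF_B=5) = 14; EF_E = 14+13 = 27
ES_F = 25; EF_F = 25+14 = 39
ES_G = max(EF_B=5, EF_E=27) = 27; EF_G = 27+6 = 33
ES_H = 27; EF_H = 27+8 = 35
ES_I = max(EF_A=14, EF_F=39, EF_G=33, EF_H=35) = 39; EF_I = 39+12 = 51
Expected project duration μ = 51 days. Critical path: C → D → F → I.

Variance along critical path = 5.444 + 1.778 + 7.111 + 5.444 = 19.778; σ = √19.778 = 4.447 days.
Z = (55 − 51) / 4.447 = 0.899
P(T ≤ 55) = Φ(0.899) ≈ 0.816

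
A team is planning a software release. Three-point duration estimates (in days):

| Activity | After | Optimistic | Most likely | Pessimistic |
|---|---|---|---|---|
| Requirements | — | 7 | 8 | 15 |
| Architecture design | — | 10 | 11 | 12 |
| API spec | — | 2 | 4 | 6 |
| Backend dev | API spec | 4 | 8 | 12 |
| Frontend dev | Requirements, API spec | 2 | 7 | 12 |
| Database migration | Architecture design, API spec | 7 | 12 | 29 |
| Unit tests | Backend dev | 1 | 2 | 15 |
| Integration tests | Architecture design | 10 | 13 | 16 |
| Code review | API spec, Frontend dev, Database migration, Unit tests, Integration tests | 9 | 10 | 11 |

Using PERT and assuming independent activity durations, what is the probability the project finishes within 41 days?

0.948

te_Requirements = (7 + 4·8 + 15)/6 = 54/6 = 9; σ²_Requirements = ((15−7)/6)² = 1.778
te_Architecture design = (10 + 4·11 + 12)/6 = 66/6 = 11; σ²_Architecture design = ((12−10)/6)² = 0.111
te_API spec = (2 + 4·4 + 6)/6 = 24/6 = 4; σ²_API spec = ((6−2)/6)² = 0.444
te_Backend dev = (4 + 4·8 + 12)/6 = 48/6 = 8; σ²_Backend dev = ((12−4)/6)² = 1.778
te_Frontend dev = (2 + 4·7 + 12)/6 = 42/6 = 7; σ²_Frontend dev = ((12−2)/6)² = 2.778
te_Database migration = (7 + 4·12 + 29)/6 = 84/6 = 14; σ²_Database migration = ((29−7)/6)² = 13.444
te_Unit tests = (1 + 4·2 + 15)/6 = 24/6 = 4; σ²_Unit tests = ((15−1)/6)² = 5.444
te_Integration tests = (10 + 4·13 + 16)/6 = 78/6 = 13; σ²_Integration tests = ((16−10)/6)² = 1.000
te_Code review = (9 + 4·10 + 11)/6 = 60/6 = 10; σ²_Code review = ((11−9)/6)² = 0.111

Forward pass:
ES_Requirements = 0; EF_Requirements = 9
ES_Architecture design = 0; EF_Architecture design = 11
ES_API spec = 0; EF_API spec = 4
ES_Backend dev = 4; EF_Backend dev = 4+8 = 12
ES_Frontend dev = max(EF_Requirements=9, EF_API spec=4) = 9; EF_Frontend dev = 9+7 = 16
ES_Database migration = max(EF_Architecture design=11, EF_API spec=4) = 11; EF_Database migration = 11+14 = 25
ES_Unit tests = 12; EF_Unit tests = 12+4 = 16
ES_Integration tests = 11; EF_Integration tests = 11+13 = 24
ES_Code review = max(EF_API spec=4, EF_Frontend dev=16, EF_Database migration=25, EF_Unit tests=16, EF_Integration tests=24) = 25; EF_Code review = 25+10 = 35
Expected project duration μ = 35 days. Critical path: Architecture design → Database migration → Code review.

Variance along critical path = 0.111 + 13.444 + 0.111 = 13.667; σ = √13.667 = 3.697 days.
Z = (41 − 35) / 3.697 = 1.623
P(T ≤ 41) = Φ(1.623) ≈ 0.948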